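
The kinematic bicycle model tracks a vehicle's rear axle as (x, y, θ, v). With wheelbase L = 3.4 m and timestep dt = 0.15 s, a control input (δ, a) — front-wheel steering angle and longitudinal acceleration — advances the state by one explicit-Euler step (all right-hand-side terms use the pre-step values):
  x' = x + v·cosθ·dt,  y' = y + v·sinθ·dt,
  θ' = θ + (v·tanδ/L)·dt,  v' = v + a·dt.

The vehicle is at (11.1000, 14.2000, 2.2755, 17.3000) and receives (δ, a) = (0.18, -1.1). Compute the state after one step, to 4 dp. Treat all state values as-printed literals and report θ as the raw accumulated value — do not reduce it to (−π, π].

(9.4189, 16.1769, 2.4144, 17.1350)

x' = 11.1000 + 17.3000·cos(2.2755)·0.15 = 9.4189
y' = 14.2000 + 17.3000·sin(2.2755)·0.15 = 16.1769
θ' = 2.2755 + (17.3000/3.4)·tan(0.18)·0.15 = 2.4144
v' = 17.3000 − 1.1000·0.15 = 17.1350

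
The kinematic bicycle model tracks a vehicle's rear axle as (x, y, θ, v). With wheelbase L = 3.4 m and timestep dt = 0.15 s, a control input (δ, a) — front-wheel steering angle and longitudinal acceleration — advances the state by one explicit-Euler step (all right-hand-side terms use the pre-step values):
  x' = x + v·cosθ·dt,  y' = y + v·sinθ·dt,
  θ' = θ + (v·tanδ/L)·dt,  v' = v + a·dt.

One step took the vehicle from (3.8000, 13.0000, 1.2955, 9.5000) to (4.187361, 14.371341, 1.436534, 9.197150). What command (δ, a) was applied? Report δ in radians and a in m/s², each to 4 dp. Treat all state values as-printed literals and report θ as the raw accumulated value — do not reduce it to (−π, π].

δ = 0.3246, a = -2.0190

a = (v'−v)/dt = (-0.302850)/0.15 = -2.0190
Δθ = θ'−θ = 0.141034;  (v·dt/L) = 9.5000·0.15/3.4 = 0.419118
tan δ = Δθ·L/(v·dt) = 0.336502  →  δ = 0.3246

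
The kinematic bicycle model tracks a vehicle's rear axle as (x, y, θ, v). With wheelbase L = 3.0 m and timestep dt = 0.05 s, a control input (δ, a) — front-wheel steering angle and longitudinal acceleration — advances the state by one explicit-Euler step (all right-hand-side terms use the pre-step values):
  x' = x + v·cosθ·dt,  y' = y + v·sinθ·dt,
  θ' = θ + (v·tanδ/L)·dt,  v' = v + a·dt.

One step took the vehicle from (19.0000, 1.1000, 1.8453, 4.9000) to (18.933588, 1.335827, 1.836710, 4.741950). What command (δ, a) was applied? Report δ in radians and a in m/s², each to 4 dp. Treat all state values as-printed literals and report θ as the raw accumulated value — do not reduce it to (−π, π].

a = (v'−v)/dt = (-0.158050)/0.05 = -3.1610
Δθ = θ'−θ = -0.008590;  (v·dt/L) = 4.9000·0.05/3.0 = 0.081667
tan δ = Δθ·L/(v·dt) = -0.105184  →  δ = -0.1048

δ = -0.1048, a = -3.1610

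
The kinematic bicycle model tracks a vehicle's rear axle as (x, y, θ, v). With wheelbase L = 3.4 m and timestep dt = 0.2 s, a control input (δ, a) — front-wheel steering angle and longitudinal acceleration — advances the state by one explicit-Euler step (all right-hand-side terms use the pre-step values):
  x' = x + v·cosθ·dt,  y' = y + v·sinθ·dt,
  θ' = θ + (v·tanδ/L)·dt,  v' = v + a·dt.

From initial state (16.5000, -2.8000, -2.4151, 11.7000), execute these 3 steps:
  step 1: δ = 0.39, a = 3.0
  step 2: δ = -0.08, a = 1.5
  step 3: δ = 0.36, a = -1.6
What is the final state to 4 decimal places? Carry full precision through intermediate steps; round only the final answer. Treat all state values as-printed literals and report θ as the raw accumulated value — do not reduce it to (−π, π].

after step 1 (δ=0.39, a=3.0): (14.750830, -4.354350, -2.132197, 12.300000)
after step 2 (δ=-0.08, a=1.5): (13.441192, -6.436764, -2.190204, 12.600000)
after step 3 (δ=0.36, a=-1.6): (11.978200, -8.488605, -1.911223, 12.280000)

(11.9782, -8.4886, -1.9112, 12.2800)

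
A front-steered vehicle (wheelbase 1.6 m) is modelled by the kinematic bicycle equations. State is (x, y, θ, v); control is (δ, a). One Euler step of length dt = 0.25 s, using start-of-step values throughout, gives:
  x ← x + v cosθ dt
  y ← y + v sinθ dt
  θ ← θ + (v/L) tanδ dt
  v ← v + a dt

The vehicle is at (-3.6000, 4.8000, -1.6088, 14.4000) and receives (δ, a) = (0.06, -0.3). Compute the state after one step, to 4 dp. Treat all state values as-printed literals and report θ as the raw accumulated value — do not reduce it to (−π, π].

(-3.7368, 1.2026, -1.4736, 14.3250)

x' = -3.6000 + 14.4000·cos(-1.6088)·0.25 = -3.7368
y' = 4.8000 + 14.4000·sin(-1.6088)·0.25 = 1.2026
θ' = -1.6088 + (14.4000/1.6)·tan(0.06)·0.25 = -1.4736
v' = 14.4000 − 0.3000·0.25 = 14.3250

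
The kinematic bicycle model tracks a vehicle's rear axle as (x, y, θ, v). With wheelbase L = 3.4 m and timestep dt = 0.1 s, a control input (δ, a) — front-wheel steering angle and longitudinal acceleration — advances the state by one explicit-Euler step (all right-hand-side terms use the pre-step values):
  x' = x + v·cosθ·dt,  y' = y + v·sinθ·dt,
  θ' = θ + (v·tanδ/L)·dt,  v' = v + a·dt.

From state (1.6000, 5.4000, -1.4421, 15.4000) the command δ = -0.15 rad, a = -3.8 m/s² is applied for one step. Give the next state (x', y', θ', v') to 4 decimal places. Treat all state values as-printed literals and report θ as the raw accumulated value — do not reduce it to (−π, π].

(1.7976, 3.8727, -1.5106, 15.0200)

x' = 1.6000 + 15.4000·cos(-1.4421)·0.1 = 1.7976
y' = 5.4000 + 15.4000·sin(-1.4421)·0.1 = 3.8727
θ' = -1.4421 + (15.4000/3.4)·tan(-0.15)·0.1 = -1.5106
v' = 15.4000 − 3.8000·0.1 = 15.0200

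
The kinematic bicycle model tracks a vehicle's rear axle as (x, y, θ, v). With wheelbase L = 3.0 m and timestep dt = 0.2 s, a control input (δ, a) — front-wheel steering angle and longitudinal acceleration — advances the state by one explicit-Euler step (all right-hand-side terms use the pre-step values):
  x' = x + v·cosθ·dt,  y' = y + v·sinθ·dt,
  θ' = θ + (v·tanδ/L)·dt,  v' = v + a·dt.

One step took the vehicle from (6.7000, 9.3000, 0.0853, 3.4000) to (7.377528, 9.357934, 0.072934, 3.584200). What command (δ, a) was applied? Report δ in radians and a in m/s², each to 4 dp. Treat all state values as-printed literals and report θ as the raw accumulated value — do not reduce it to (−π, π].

a = (v'−v)/dt = (0.184200)/0.2 = 0.9210
Δθ = θ'−θ = -0.012366;  (v·dt/L) = 3.4000·0.2/3.0 = 0.226667
tan δ = Δθ·L/(v·dt) = -0.054556  →  δ = -0.0545

δ = -0.0545, a = 0.9210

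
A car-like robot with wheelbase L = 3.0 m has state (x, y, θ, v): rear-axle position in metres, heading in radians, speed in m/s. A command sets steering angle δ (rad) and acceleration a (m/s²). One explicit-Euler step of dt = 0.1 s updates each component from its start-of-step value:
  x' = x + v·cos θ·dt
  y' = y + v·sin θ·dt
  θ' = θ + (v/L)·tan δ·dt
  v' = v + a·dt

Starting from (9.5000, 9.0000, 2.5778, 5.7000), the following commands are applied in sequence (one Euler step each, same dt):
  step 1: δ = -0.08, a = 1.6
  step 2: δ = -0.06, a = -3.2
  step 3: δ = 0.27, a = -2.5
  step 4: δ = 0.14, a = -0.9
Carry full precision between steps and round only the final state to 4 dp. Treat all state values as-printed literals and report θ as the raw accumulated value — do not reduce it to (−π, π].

after step 1 (δ=-0.08, a=1.6): (9.018216, 9.304606, 2.562567, 5.860000)
after step 2 (δ=-0.06, a=-3.2): (8.527736, 9.625270, 2.550833, 5.540000)
after step 3 (δ=0.27, a=-2.5): (8.067629, 9.933843, 2.601941, 5.290000)
after step 4 (δ=0.14, a=-0.9): (7.613807, 10.205663, 2.626791, 5.200000)

(7.6138, 10.2057, 2.6268, 5.2000)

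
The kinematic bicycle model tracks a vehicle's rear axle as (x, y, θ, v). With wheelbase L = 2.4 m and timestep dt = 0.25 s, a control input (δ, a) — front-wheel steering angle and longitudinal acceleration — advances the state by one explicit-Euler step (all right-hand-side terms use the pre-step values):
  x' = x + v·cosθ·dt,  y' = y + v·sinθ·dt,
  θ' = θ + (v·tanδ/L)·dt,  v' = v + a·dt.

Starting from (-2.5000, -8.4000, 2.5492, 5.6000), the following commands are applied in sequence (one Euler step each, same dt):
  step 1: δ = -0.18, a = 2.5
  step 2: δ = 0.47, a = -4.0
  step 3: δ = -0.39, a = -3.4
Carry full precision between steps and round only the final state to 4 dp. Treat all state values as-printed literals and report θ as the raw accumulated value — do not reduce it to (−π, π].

(-6.0714, -6.1462, 2.5487, 4.3750)

after step 1 (δ=-0.18, a=2.5): (-3.661450, -7.618313, 2.443051, 6.225000)
after step 2 (δ=0.47, a=-4.0): (-4.853197, -6.617487, 2.772435, 5.225000)
after step 3 (δ=-0.39, a=-3.4): (-6.071447, -6.146153, 2.548710, 4.375000)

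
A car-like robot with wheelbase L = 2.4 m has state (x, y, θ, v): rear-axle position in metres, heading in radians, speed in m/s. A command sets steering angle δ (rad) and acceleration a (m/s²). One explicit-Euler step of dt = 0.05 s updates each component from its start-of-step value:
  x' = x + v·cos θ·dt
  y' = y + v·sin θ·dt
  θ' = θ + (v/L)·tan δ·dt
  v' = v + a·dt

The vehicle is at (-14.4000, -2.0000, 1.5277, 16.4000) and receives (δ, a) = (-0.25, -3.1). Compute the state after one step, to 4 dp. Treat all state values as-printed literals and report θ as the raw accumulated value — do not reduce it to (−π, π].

x' = -14.4000 + 16.4000·cos(1.5277)·0.05 = -14.3647
y' = -2.0000 + 16.4000·sin(1.5277)·0.05 = -1.1808
θ' = 1.5277 + (16.4000/2.4)·tan(-0.25)·0.05 = 1.4405
v' = 16.4000 − 3.1000·0.05 = 16.2450

(-14.3647, -1.1808, 1.4405, 16.2450)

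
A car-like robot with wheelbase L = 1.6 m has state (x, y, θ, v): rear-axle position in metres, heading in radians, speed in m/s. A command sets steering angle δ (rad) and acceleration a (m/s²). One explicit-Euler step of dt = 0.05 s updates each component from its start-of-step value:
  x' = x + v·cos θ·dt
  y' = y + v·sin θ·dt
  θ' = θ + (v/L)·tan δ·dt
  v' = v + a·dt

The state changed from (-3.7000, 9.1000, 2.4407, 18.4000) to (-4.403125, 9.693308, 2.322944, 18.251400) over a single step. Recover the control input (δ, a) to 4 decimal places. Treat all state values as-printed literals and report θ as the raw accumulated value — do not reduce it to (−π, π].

a = (v'−v)/dt = (-0.148600)/0.05 = -2.9720
Δθ = θ'−θ = -0.117756;  (v·dt/L) = 18.4000·0.05/1.6 = 0.575000
tan δ = Δθ·L/(v·dt) = -0.204793  →  δ = -0.2020

δ = -0.2020, a = -2.9720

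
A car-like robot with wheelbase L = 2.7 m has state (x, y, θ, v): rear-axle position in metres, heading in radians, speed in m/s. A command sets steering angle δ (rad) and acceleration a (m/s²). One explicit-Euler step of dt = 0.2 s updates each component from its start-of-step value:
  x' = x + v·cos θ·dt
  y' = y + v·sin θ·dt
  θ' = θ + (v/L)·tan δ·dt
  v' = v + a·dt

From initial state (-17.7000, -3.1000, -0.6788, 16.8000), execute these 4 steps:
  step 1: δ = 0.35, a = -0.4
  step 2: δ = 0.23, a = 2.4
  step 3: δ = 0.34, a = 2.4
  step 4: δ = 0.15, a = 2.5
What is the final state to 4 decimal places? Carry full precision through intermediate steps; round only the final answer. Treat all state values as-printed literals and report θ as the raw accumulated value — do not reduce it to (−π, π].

(-5.3168, -3.9841, 0.7141, 18.1800)

after step 1 (δ=0.35, a=-0.4): (-15.084822, -5.209608, -0.224542, 16.720000)
after step 2 (δ=0.23, a=2.4): (-11.824770, -5.954184, 0.065449, 17.200000)
after step 3 (δ=0.34, a=2.4): (-8.392135, -5.729201, 0.516136, 17.680000)
after step 4 (δ=0.15, a=2.5): (-5.316759, -3.984105, 0.714067, 18.180000)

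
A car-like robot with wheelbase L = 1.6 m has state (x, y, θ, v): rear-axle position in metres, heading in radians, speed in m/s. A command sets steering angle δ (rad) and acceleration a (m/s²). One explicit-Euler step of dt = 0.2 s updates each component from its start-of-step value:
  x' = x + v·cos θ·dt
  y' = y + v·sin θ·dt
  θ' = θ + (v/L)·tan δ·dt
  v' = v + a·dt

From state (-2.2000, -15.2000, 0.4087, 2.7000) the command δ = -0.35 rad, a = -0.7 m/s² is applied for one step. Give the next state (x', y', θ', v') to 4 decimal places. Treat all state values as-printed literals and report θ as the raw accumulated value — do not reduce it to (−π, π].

x' = -2.2000 + 2.7000·cos(0.4087)·0.2 = -1.7045
y' = -15.2000 + 2.7000·sin(0.4087)·0.2 = -14.9854
θ' = 0.4087 + (2.7000/1.6)·tan(-0.35)·0.2 = 0.2855
v' = 2.7000 − 0.7000·0.2 = 2.5600

(-1.7045, -14.9854, 0.2855, 2.5600)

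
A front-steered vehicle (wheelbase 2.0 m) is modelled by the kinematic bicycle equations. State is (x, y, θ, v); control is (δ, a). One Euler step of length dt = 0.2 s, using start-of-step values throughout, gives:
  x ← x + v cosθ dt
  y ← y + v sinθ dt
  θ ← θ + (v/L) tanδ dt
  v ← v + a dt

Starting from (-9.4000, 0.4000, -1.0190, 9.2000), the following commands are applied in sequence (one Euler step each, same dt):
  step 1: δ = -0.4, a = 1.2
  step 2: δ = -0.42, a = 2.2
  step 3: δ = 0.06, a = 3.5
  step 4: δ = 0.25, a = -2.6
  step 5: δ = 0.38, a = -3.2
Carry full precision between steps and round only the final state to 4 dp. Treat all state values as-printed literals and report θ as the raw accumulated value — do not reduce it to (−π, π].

after step 1 (δ=-0.4, a=1.2): (-8.435439, -1.166915, -1.407970, 9.440000)
after step 2 (δ=-0.42, a=2.2): (-8.129379, -3.029942, -1.829534, 9.880000)
after step 3 (δ=0.06, a=3.5): (-8.634960, -4.940169, -1.770183, 10.580000)
after step 4 (δ=0.25, a=-2.6): (-9.054072, -7.014247, -1.500031, 10.060000)
after step 5 (δ=0.38, a=-3.2): (-8.911812, -9.021211, -1.098222, 9.420000)

(-8.9118, -9.0212, -1.0982, 9.4200)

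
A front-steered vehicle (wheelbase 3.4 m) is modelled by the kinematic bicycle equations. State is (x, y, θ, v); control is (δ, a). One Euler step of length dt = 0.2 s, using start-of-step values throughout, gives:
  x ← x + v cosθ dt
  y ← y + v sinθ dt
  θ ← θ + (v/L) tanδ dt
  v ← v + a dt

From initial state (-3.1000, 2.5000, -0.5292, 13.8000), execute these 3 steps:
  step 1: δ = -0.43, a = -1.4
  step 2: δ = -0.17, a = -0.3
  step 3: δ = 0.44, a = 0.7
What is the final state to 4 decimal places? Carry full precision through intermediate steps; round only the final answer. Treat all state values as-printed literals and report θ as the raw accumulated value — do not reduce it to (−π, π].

(2.3275, -3.3329, -0.6653, 13.6000)

after step 1 (δ=-0.43, a=-1.4): (-0.717537, 1.106634, -0.901492, 13.520000)
after step 2 (δ=-0.17, a=-0.3): (0.960133, -1.013989, -1.038010, 13.460000)
after step 3 (δ=0.44, a=0.7): (2.327496, -3.332864, -0.665263, 13.600000)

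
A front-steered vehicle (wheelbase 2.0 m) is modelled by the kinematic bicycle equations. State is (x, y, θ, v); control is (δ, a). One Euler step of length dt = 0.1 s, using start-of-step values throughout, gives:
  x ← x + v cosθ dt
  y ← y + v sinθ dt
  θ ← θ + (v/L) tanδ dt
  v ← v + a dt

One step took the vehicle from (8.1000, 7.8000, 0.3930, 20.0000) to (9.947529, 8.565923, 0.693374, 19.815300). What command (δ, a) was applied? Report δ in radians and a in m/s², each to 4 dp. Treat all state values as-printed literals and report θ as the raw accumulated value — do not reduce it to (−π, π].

δ = 0.2918, a = -1.8470

a = (v'−v)/dt = (-0.184700)/0.1 = -1.8470
Δθ = θ'−θ = 0.300374;  (v·dt/L) = 20.0000·0.1/2.0 = 1.000000
tan δ = Δθ·L/(v·dt) = 0.300374  →  δ = 0.2918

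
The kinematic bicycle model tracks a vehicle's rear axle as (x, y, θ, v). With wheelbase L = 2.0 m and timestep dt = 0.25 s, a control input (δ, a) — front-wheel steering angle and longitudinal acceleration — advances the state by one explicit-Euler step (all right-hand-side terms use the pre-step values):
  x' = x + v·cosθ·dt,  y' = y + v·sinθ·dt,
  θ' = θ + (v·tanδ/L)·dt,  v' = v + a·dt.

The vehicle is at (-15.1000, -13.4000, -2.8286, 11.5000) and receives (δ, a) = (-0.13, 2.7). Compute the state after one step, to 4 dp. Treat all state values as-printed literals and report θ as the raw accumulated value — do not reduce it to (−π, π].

(-17.8353, -14.2852, -3.0165, 12.1750)

x' = -15.1000 + 11.5000·cos(-2.8286)·0.25 = -17.8353
y' = -13.4000 + 11.5000·sin(-2.8286)·0.25 = -14.2852
θ' = -2.8286 + (11.5000/2.0)·tan(-0.13)·0.25 = -3.0165
v' = 11.5000 + 2.7000·0.25 = 12.1750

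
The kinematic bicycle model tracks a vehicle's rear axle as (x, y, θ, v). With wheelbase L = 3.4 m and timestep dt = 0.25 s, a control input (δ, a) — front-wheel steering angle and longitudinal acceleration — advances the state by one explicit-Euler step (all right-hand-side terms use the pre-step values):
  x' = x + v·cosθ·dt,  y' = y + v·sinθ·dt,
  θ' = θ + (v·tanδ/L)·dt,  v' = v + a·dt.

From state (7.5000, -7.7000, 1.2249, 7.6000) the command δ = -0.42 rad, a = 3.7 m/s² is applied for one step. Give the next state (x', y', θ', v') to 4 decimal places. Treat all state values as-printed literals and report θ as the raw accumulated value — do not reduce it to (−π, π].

x' = 7.5000 + 7.6000·cos(1.2249)·0.25 = 8.1442
y' = -7.7000 + 7.6000·sin(1.2249)·0.25 = -5.9125
θ' = 1.2249 + (7.6000/3.4)·tan(-0.42)·0.25 = 0.9753
v' = 7.6000 + 3.7000·0.25 = 8.5250

(8.1442, -5.9125, 0.9753, 8.5250)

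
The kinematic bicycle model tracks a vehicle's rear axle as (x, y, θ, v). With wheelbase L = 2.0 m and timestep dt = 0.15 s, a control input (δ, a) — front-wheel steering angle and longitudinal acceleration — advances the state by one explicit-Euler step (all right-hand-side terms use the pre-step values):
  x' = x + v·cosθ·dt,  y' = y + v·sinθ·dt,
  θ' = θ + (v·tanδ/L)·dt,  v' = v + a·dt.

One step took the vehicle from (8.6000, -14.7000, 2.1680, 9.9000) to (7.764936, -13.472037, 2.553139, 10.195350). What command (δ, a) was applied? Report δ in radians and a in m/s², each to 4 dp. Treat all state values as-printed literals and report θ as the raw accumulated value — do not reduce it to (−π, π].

δ = 0.4785, a = 1.9690

a = (v'−v)/dt = (0.295350)/0.15 = 1.9690
Δθ = θ'−θ = 0.385139;  (v·dt/L) = 9.9000·0.15/2.0 = 0.742500
tan δ = Δθ·L/(v·dt) = 0.518706  →  δ = 0.4785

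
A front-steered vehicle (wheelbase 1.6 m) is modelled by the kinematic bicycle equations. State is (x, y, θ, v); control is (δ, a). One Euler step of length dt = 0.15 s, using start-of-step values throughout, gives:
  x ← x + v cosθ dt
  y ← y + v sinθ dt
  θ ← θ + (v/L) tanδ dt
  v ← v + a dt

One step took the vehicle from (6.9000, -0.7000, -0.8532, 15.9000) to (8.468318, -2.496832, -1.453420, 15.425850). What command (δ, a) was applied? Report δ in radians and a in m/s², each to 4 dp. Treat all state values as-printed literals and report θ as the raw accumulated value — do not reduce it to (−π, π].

a = (v'−v)/dt = (-0.474150)/0.15 = -3.1610
Δθ = θ'−θ = -0.600220;  (v·dt/L) = 15.9000·0.15/1.6 = 1.490625
tan δ = Δθ·L/(v·dt) = -0.402663  →  δ = -0.3828

δ = -0.3828, a = -3.1610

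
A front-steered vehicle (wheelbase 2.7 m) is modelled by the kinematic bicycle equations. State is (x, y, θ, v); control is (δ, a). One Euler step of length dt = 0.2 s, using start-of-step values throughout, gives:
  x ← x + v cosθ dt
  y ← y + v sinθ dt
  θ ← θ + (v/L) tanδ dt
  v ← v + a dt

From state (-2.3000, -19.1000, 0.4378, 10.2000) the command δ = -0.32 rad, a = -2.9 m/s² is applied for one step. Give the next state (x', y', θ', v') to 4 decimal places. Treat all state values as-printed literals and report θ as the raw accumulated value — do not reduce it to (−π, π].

(-0.4524, -18.2351, 0.1874, 9.6200)

x' = -2.3000 + 10.2000·cos(0.4378)·0.2 = -0.4524
y' = -19.1000 + 10.2000·sin(0.4378)·0.2 = -18.2351
θ' = 0.4378 + (10.2000/2.7)·tan(-0.32)·0.2 = 0.1874
v' = 10.2000 − 2.9000·0.2 = 9.6200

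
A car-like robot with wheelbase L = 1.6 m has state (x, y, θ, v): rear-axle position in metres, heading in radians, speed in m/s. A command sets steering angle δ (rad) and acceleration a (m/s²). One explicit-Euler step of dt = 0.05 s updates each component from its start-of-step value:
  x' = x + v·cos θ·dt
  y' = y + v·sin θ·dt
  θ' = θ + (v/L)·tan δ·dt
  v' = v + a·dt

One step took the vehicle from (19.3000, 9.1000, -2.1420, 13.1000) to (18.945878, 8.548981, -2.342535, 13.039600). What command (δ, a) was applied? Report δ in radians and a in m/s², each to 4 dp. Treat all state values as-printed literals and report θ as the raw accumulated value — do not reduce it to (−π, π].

a = (v'−v)/dt = (-0.060400)/0.05 = -1.2080
Δθ = θ'−θ = -0.200535;  (v·dt/L) = 13.1000·0.05/1.6 = 0.409375
tan δ = Δθ·L/(v·dt) = -0.489856  →  δ = -0.4555

δ = -0.4555, a = -1.2080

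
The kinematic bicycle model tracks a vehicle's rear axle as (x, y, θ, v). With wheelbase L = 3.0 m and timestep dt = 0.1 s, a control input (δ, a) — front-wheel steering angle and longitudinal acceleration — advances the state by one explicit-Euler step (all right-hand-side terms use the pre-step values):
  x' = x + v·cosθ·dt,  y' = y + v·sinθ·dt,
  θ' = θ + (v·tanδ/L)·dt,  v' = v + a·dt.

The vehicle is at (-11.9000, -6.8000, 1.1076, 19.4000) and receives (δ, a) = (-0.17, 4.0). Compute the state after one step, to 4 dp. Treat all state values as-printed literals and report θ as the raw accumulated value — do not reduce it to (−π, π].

x' = -11.9000 + 19.4000·cos(1.1076)·0.1 = -11.0332
y' = -6.8000 + 19.4000·sin(1.1076)·0.1 = -5.0644
θ' = 1.1076 + (19.4000/3.0)·tan(-0.17)·0.1 = 0.9966
v' = 19.4000 + 4.0000·0.1 = 19.8000

(-11.0332, -5.0644, 0.9966, 19.8000)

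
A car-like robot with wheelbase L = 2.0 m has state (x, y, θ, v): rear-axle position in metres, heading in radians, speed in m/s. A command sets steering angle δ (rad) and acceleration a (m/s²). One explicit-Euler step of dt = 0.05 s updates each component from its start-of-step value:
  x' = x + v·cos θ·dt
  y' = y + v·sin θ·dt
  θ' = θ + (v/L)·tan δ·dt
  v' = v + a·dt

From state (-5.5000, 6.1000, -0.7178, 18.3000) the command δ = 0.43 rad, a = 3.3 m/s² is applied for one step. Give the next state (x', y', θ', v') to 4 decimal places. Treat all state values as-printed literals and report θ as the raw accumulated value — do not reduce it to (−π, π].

x' = -5.5000 + 18.3000·cos(-0.7178)·0.05 = -4.8108
y' = 6.1000 + 18.3000·sin(-0.7178)·0.05 = 5.4982
θ' = -0.7178 + (18.3000/2.0)·tan(0.43)·0.05 = -0.5080
v' = 18.3000 + 3.3000·0.05 = 18.4650

(-4.8108, 5.4982, -0.5080, 18.4650)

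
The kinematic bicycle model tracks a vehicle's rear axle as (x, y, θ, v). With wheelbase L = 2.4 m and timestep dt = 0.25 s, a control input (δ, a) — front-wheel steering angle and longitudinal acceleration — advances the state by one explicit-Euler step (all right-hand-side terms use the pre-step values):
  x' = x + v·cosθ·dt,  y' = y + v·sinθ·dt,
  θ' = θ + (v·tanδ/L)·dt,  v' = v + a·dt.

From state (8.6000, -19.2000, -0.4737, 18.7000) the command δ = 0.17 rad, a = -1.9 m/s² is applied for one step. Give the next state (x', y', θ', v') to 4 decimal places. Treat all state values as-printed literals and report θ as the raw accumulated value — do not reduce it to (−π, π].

(12.7602, -21.3327, -0.1393, 18.2250)

x' = 8.6000 + 18.7000·cos(-0.4737)·0.25 = 12.7602
y' = -19.2000 + 18.7000·sin(-0.4737)·0.25 = -21.3327
θ' = -0.4737 + (18.7000/2.4)·tan(0.17)·0.25 = -0.1393
v' = 18.7000 − 1.9000·0.25 = 18.2250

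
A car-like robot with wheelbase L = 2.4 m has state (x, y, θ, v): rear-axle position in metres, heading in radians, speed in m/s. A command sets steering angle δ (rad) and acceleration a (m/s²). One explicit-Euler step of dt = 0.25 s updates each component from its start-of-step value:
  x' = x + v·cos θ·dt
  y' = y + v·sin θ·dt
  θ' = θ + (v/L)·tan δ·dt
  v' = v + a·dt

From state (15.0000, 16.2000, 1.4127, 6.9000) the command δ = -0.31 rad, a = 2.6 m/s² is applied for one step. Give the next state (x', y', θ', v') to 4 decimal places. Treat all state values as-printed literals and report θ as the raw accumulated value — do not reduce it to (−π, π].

x' = 15.0000 + 6.9000·cos(1.4127)·0.25 = 15.2716
y' = 16.2000 + 6.9000·sin(1.4127)·0.25 = 17.9035
θ' = 1.4127 + (6.9000/2.4)·tan(-0.31)·0.25 = 1.1825
v' = 6.9000 + 2.6000·0.25 = 7.5500

(15.2716, 17.9035, 1.1825, 7.5500)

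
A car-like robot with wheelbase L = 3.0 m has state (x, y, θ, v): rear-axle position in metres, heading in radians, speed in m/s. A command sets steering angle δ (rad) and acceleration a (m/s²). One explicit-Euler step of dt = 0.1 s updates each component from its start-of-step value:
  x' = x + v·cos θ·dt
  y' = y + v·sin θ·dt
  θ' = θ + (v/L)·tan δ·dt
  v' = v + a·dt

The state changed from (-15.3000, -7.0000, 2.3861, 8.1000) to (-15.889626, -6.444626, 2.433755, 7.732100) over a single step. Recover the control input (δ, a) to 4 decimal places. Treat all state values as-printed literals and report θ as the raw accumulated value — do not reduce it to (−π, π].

a = (v'−v)/dt = (-0.367900)/0.1 = -3.6790
Δθ = θ'−θ = 0.047655;  (v·dt/L) = 8.1000·0.1/3.0 = 0.270000
tan δ = Δθ·L/(v·dt) = 0.176500  →  δ = 0.1747

δ = 0.1747, a = -3.6790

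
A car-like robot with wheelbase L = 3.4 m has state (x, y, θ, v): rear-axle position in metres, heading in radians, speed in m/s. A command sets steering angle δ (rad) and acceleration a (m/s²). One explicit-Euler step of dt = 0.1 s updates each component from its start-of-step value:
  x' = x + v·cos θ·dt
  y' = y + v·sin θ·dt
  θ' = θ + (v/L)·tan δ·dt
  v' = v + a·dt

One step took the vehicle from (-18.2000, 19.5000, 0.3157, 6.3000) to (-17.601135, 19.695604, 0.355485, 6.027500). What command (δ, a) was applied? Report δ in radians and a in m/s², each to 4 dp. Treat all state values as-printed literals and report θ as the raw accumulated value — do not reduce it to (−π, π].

δ = 0.2115, a = -2.7250

a = (v'−v)/dt = (-0.272500)/0.1 = -2.7250
Δθ = θ'−θ = 0.039785;  (v·dt/L) = 6.3000·0.1/3.4 = 0.185294
tan δ = Δθ·L/(v·dt) = 0.214713  →  δ = 0.2115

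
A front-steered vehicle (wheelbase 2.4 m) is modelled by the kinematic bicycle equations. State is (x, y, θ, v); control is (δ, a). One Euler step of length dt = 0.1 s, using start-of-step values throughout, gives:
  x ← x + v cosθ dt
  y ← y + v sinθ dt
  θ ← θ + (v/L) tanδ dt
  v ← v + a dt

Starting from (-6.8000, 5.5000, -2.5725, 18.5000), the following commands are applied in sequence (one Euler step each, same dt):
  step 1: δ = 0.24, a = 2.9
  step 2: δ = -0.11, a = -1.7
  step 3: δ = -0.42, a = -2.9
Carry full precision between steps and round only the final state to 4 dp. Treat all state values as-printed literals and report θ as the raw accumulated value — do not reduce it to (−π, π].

(-11.1813, 2.0536, -2.8168, 18.3300)

after step 1 (δ=0.24, a=2.9): (-8.358422, 4.503094, -2.383864, 18.790000)
after step 2 (δ=-0.11, a=-1.7): (-9.723326, 3.211708, -2.470334, 18.620000)
after step 3 (δ=-0.42, a=-2.9): (-11.181345, 2.053596, -2.816800, 18.330000)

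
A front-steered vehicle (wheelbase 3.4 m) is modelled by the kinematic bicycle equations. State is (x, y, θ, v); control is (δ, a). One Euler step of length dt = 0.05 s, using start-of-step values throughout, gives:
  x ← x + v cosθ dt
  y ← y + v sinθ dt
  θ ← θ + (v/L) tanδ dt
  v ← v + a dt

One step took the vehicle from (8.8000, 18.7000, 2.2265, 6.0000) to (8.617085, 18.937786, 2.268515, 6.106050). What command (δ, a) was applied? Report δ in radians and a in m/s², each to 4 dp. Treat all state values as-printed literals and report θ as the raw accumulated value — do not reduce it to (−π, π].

a = (v'−v)/dt = (0.106050)/0.05 = 2.1210
Δθ = θ'−θ = 0.042015;  (v·dt/L) = 6.0000·0.05/3.4 = 0.088235
tan δ = Δθ·L/(v·dt) = 0.476170  →  δ = 0.4444

δ = 0.4444, a = 2.1210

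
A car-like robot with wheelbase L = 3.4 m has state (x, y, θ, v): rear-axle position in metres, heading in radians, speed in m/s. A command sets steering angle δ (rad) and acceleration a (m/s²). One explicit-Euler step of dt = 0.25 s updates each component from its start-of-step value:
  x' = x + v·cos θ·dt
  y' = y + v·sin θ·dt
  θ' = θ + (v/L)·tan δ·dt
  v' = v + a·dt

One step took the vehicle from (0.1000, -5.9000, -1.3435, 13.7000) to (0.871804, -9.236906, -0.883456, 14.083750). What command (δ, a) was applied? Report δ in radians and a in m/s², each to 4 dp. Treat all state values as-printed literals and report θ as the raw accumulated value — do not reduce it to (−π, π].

δ = 0.4284, a = 1.5350

a = (v'−v)/dt = (0.383750)/0.25 = 1.5350
Δθ = θ'−θ = 0.460044;  (v·dt/L) = 13.7000·0.25/3.4 = 1.007353
tan δ = Δθ·L/(v·dt) = 0.456686  →  δ = 0.4284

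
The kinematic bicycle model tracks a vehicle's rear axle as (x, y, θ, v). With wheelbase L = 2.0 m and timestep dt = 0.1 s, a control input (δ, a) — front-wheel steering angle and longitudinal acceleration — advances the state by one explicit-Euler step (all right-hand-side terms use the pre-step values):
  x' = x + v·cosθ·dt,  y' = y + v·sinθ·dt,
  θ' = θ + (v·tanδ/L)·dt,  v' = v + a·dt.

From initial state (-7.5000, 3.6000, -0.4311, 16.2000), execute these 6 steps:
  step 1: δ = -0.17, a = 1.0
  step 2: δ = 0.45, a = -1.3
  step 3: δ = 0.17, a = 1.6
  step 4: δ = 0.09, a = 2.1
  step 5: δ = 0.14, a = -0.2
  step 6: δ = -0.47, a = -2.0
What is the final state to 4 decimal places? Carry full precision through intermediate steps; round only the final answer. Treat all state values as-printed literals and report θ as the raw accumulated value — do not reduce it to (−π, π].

after step 1 (δ=-0.17, a=1.0): (-6.028219, 2.923050, -0.570142, 16.300000)
after step 2 (δ=0.45, a=-1.3): (-4.656046, 2.043255, -0.176452, 16.170000)
after step 3 (δ=0.17, a=1.6): (-3.064153, 1.759410, -0.037668, 16.330000)
after step 4 (δ=0.09, a=2.1): (-1.432312, 1.697913, 0.036016, 16.540000)
after step 5 (δ=0.14, a=-0.2): (0.220616, 1.757472, 0.152559, 16.520000)
after step 6 (δ=-0.47, a=-2.0): (1.853428, 2.008522, -0.267021, 16.320000)

(1.8534, 2.0085, -0.2670, 16.3200)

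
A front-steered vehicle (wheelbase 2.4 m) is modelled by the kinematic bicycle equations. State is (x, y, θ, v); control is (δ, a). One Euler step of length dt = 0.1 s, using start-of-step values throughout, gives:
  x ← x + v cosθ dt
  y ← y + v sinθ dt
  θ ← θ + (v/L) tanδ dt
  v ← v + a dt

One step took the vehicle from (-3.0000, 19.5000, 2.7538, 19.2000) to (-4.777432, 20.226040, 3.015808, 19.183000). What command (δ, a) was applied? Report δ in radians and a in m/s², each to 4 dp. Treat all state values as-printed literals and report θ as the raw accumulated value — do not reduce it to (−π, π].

a = (v'−v)/dt = (-0.017000)/0.1 = -0.1700
Δθ = θ'−θ = 0.262008;  (v·dt/L) = 19.2000·0.1/2.4 = 0.800000
tan δ = Δθ·L/(v·dt) = 0.327510  →  δ = 0.3165

δ = 0.3165, a = -0.1700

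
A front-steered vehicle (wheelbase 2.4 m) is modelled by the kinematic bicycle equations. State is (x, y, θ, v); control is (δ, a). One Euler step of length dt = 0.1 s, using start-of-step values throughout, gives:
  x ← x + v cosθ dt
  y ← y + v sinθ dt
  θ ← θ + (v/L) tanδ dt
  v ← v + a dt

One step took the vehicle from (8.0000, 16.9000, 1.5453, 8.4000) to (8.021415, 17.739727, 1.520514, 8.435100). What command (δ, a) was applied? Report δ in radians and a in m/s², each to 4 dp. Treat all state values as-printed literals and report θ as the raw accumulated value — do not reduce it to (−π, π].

a = (v'−v)/dt = (0.035100)/0.1 = 0.3510
Δθ = θ'−θ = -0.024786;  (v·dt/L) = 8.4000·0.1/2.4 = 0.350000
tan δ = Δθ·L/(v·dt) = -0.070817  →  δ = -0.0707

δ = -0.0707, a = 0.3510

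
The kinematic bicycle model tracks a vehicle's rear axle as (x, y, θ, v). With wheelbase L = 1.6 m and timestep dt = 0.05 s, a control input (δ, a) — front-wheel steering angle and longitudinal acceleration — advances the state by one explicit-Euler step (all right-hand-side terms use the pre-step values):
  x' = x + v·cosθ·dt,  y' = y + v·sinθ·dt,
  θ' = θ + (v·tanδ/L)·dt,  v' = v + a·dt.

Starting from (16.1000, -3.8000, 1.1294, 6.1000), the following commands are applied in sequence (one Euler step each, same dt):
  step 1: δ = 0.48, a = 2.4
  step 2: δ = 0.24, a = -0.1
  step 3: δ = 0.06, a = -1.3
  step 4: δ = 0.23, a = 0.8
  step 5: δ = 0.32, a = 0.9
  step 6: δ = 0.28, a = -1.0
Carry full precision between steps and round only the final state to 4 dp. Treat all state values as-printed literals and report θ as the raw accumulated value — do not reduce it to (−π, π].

(16.6376, -2.0308, 1.4530, 6.1850)

after step 1 (δ=0.48, a=2.4): (16.230297, -3.524232, 1.228641, 6.220000)
after step 2 (δ=0.24, a=-0.1): (16.334643, -3.231260, 1.276208, 6.215000)
after step 3 (δ=0.06, a=-1.3): (16.424868, -2.933896, 1.287875, 6.150000)
after step 4 (δ=0.23, a=0.8): (16.510710, -2.638621, 1.332875, 6.190000)
after step 5 (δ=0.32, a=0.9): (16.583654, -2.337840, 1.396978, 6.235000)
after step 6 (δ=0.28, a=-1.0): (16.637569, -2.030788, 1.453006, 6.185000)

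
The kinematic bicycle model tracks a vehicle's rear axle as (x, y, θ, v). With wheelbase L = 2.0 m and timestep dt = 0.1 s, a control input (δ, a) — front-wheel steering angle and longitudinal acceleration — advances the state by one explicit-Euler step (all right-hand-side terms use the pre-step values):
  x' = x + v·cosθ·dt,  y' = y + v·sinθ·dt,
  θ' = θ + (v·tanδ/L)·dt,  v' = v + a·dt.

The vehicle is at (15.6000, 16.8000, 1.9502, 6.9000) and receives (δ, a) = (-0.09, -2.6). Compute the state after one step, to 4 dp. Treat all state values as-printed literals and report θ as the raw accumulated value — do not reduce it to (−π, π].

x' = 15.6000 + 6.9000·cos(1.9502)·0.1 = 15.3444
y' = 16.8000 + 6.9000·sin(1.9502)·0.1 = 17.4409
θ' = 1.9502 + (6.9000/2.0)·tan(-0.09)·0.1 = 1.9191
v' = 6.9000 − 2.6000·0.1 = 6.6400

(15.3444, 17.4409, 1.9191, 6.6400)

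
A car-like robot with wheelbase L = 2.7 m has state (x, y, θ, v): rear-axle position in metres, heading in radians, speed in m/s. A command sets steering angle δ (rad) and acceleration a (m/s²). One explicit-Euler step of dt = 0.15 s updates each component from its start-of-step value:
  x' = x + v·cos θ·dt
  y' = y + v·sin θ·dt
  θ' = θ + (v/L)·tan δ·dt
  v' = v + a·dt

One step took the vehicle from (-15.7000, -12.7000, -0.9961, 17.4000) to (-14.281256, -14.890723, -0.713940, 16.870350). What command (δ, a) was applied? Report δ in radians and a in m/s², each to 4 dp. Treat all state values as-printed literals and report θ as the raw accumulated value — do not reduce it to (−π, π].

δ = 0.2840, a = -3.5310

a = (v'−v)/dt = (-0.529650)/0.15 = -3.5310
Δθ = θ'−θ = 0.282160;  (v·dt/L) = 17.4000·0.15/2.7 = 0.966667
tan δ = Δθ·L/(v·dt) = 0.291890  →  δ = 0.2840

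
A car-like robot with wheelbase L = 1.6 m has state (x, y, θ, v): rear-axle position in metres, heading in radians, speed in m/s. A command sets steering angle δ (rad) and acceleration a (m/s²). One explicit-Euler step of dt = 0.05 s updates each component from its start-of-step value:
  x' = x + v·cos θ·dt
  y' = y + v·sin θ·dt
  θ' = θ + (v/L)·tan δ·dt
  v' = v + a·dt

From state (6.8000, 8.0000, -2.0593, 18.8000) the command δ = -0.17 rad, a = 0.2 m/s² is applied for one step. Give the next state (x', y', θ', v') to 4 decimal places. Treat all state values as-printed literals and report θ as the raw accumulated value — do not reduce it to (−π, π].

(6.3589, 7.1699, -2.1601, 18.8100)

x' = 6.8000 + 18.8000·cos(-2.0593)·0.05 = 6.3589
y' = 8.0000 + 18.8000·sin(-2.0593)·0.05 = 7.1699
θ' = -2.0593 + (18.8000/1.6)·tan(-0.17)·0.05 = -2.1601
v' = 18.8000 + 0.2000·0.05 = 18.8100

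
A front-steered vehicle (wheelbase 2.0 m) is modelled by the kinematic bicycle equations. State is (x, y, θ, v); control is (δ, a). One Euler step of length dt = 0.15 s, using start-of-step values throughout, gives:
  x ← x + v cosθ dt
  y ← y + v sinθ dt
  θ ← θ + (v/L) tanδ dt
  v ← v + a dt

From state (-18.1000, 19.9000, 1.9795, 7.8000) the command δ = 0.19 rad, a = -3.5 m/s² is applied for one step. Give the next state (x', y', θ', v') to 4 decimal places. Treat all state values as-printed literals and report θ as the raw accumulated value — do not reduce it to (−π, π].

(-18.5650, 20.9736, 2.0920, 7.2750)

x' = -18.1000 + 7.8000·cos(1.9795)·0.15 = -18.5650
y' = 19.9000 + 7.8000·sin(1.9795)·0.15 = 20.9736
θ' = 1.9795 + (7.8000/2.0)·tan(0.19)·0.15 = 2.0920
v' = 7.8000 − 3.5000·0.15 = 7.2750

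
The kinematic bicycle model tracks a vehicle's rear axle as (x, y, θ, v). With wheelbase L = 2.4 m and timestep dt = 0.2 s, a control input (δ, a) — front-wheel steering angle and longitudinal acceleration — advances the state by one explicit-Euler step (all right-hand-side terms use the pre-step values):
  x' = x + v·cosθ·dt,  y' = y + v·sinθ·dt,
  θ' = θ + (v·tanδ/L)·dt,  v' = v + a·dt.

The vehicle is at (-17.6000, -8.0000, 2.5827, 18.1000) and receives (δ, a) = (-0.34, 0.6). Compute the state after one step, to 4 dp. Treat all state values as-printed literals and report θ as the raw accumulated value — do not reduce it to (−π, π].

x' = -17.6000 + 18.1000·cos(2.5827)·0.2 = -20.6692
y' = -8.0000 + 18.1000·sin(2.5827)·0.2 = -6.0805
θ' = 2.5827 + (18.1000/2.4)·tan(-0.34)·0.2 = 2.0491
v' = 18.1000 + 0.6000·0.2 = 18.2200

(-20.6692, -6.0805, 2.0491, 18.2200)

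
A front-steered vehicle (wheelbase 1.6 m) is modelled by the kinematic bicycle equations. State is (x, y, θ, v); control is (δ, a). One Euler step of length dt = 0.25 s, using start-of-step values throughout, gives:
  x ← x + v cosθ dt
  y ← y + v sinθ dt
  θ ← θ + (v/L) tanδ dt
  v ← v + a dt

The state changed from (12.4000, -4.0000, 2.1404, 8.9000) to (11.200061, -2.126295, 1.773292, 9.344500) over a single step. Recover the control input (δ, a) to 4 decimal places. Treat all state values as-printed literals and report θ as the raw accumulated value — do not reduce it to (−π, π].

a = (v'−v)/dt = (0.444500)/0.25 = 1.7780
Δθ = θ'−θ = -0.367108;  (v·dt/L) = 8.9000·0.25/1.6 = 1.390625
tan δ = Δθ·L/(v·dt) = -0.263988  →  δ = -0.2581

δ = -0.2581, a = 1.7780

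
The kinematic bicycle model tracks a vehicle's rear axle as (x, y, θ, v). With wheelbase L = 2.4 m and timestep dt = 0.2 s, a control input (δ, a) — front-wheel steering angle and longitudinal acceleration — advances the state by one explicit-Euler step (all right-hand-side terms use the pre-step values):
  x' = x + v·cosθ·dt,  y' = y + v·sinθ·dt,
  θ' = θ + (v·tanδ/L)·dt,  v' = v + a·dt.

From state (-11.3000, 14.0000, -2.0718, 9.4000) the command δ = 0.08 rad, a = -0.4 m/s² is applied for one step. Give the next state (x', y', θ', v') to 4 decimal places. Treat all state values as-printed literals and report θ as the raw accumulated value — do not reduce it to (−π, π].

(-12.2030, 12.3511, -2.0090, 9.3200)

x' = -11.3000 + 9.4000·cos(-2.0718)·0.2 = -12.2030
y' = 14.0000 + 9.4000·sin(-2.0718)·0.2 = 12.3511
θ' = -2.0718 + (9.4000/2.4)·tan(0.08)·0.2 = -2.0090
v' = 9.4000 − 0.4000·0.2 = 9.3200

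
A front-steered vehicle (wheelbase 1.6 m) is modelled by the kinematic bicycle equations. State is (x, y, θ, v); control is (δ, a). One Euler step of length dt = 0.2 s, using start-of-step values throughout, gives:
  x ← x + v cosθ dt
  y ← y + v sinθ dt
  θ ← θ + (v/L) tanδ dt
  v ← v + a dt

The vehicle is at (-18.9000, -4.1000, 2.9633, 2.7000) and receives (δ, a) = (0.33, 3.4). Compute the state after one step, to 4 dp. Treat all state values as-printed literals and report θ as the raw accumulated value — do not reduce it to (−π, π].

(-19.4314, -4.0042, 3.0789, 3.3800)

x' = -18.9000 + 2.7000·cos(2.9633)·0.2 = -19.4314
y' = -4.1000 + 2.7000·sin(2.9633)·0.2 = -4.0042
θ' = 2.9633 + (2.7000/1.6)·tan(0.33)·0.2 = 3.0789
v' = 2.7000 + 3.4000·0.2 = 3.3800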